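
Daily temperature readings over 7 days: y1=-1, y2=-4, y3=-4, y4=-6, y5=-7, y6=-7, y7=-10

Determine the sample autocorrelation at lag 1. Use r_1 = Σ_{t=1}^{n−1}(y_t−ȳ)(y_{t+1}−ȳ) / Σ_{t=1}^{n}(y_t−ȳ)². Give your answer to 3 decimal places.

0.361

Mean ȳ = (-1 − 4 − 4 − 6 − 7 − 7 − 10)/7 = -5.5714
Numerator Σ_{t=1}^{6}(y_t−ȳ)(y_{t+1}−ȳ) = 17.9592
Denominator Σ(y_t−ȳ)² = 49.7143
r_1 = 17.9592 / 49.7143 = 0.361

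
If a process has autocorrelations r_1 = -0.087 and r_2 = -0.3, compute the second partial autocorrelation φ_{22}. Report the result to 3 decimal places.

φ_{22} = (r_2 − r_1²) / (1 − r_1²)
r_1² = (-0.087)² = 0.007569
Numerator = -0.3 − 0.0076 = -0.3076; denominator = 1 − 0.0076 = 0.9924
φ_{22} = -0.3076 / 0.9924 = -0.310

-0.310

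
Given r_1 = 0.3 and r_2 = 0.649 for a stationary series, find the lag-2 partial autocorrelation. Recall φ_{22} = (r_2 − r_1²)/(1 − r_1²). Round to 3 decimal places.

0.614

φ_{22} = (r_2 − r_1²) / (1 − r_1²)
r_1² = (0.3)² = 0.09
Numerator = 0.649 − 0.0900 = 0.5590; denominator = 1 − 0.0900 = 0.9100
φ_{22} = 0.5590 / 0.9100 = 0.614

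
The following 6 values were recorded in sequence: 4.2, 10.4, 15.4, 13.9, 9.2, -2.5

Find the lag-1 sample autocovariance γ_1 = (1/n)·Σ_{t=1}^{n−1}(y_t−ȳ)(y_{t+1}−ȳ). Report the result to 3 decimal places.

6.545

Mean ȳ = (4.2 + 10.4 + 15.4 + 13.9 + 9.2 − 2.5)/6 = 8.4333
Σ_{t=1}^{5}(y_t−ȳ)(y_{t+1}−ȳ) = 39.2689
γ_1 = 39.2689 / 6 = 6.545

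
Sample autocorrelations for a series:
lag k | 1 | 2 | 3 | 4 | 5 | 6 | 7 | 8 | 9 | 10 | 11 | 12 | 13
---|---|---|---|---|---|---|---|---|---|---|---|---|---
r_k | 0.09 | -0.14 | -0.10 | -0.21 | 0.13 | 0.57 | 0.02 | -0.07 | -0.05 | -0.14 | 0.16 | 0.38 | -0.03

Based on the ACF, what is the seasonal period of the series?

The largest autocorrelation is r_6 = 0.57, with a weaker echo at lag 12 (0.38); the remaining lags stay at or below 0.16.
The dominant spike at lag 6 indicates a seasonal period of 6.

6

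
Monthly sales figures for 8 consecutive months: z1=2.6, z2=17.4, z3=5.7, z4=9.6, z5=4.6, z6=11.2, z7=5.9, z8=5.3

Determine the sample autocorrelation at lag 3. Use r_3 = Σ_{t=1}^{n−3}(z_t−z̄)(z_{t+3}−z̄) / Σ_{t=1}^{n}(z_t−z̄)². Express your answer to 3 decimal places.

Mean z̄ = (2.6 + 17.4 + 5.7 + 9.6 + 4.6 + 11.2 + 5.9 + 5.3)/8 = 7.7875
Deviations from mean: -5.1875, 9.6125, -2.0875, 1.8125, -3.1875, 3.4125, -1.8875, -2.4875
Σ(z_t−z̄)(z_{t+3}−z̄) = (-9.4023) + (-30.6398) + (-7.1236) + (-3.4211) + (7.9289) = -42.6580
Denominator Σ(z_t−z̄)² = 158.5088
r_3 = -42.6580 / 158.5088 = -0.269

-0.269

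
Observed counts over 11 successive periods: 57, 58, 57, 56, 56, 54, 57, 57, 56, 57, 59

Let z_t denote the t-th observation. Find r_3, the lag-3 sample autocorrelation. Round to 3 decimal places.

0.026

Mean z̄ = (57 + 58 + 57 + 56 + 56 + 54 + 57 + 57 + 56 + 57 + 59)/11 = 56.7273
Numerator Σ_{t=1}^{8}(z_t−z̄)(z_{t+3}−z̄) = 0.4132
Denominator Σ(z_t−z̄)² = 16.1818
r_3 = 0.4132 / 16.1818 = 0.026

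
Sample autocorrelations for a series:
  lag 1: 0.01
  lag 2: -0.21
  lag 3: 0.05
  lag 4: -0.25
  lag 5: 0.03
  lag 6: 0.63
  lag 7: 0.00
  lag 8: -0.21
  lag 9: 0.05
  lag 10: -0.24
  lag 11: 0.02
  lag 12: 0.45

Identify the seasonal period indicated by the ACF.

The largest autocorrelation is r_6 = 0.63, with a weaker echo at lag 12 (0.45); the remaining lags stay at or below 0.05.
The dominant spike at lag 6 indicates a seasonal period of 6.

6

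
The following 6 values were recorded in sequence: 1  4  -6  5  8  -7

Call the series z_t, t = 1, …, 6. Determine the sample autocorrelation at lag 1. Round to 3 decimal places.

Mean z̄ = (1 + 4 − 6 + 5 + 8 − 7)/6 = 0.8333
Deviations from mean: 0.1667, 3.1667, -6.8333, 4.1667, 7.1667, -7.8333
Numerator Σ_{t=1}^{5}(z_t−z̄)(z_{t+1}−z̄) = -75.8611
Denominator Σ(z_t−z̄)² = 186.8333
r_1 = -75.8611 / 186.8333 = -0.406

-0.406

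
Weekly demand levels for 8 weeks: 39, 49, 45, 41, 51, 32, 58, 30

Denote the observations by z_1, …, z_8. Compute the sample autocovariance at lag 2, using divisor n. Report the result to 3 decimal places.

Mean z̄ = (39 + 49 + 45 + 41 + 51 + 32 + 58 + 30)/8 = 43.1250
Σ_{t=1}^{6}(z_t−z̄)(z_{t+2}−z̄) = 281.3438
γ_2 = 281.3438 / 8 = 35.168

35.168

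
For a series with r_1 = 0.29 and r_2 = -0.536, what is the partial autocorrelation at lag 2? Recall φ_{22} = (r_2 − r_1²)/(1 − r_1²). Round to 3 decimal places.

φ_{22} = (r_2 − r_1²) / (1 − r_1²)
r_1² = (0.29)² = 0.0841
Numerator = -0.536 − 0.0841 = -0.6201; denominator = 1 − 0.0841 = 0.9159
φ_{22} = -0.6201 / 0.9159 = -0.677

-0.677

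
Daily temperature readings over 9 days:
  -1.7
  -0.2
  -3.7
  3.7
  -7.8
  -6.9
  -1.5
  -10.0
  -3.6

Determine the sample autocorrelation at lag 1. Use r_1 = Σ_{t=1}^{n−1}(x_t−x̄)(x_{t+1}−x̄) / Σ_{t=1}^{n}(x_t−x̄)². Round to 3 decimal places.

-0.223

Mean x̄ = (-1.7 − 0.2 − 3.7 + 3.7 − 7.8 − 6.9 − 1.5 − 10.0 − 3.6)/9 = -3.5222
Numerator Σ_{t=1}^{8}(x_t−x̄)(x_{t+1}−x̄) = -31.6927
Denominator Σ(x_t−x̄)² = 142.3156
r_1 = -31.6927 / 142.3156 = -0.223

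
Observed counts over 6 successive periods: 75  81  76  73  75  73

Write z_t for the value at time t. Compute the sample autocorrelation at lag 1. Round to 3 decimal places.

0.029

Mean z̄ = (75 + 81 + 76 + 73 + 75 + 73)/6 = 75.5000
Deviations from mean: -0.5000, 5.5000, 0.5000, -2.5000, -0.5000, -2.5000
Numerator Σ_{t=1}^{5}(z_t−z̄)(z_{t+1}−z̄) = 1.2500
Denominator Σ(z_t−z̄)² = 43.5000
r_1 = 1.2500 / 43.5000 = 0.029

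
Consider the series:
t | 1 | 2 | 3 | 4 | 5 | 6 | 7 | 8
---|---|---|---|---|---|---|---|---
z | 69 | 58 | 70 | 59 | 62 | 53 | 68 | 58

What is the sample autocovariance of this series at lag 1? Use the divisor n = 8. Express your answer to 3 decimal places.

-20.221

Mean z̄ = (69 + 58 + 70 + 59 + 62 + 53 + 68 + 58)/8 = 62.1250
Σ_{t=1}^{7}(z_t−z̄)(z_{t+1}−z̄) = -161.7656
γ_1 = -161.7656 / 8 = -20.221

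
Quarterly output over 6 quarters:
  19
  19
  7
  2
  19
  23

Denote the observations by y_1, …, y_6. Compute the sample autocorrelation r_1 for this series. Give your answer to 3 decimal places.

0.191

Mean ȳ = (19 + 19 + 7 + 2 + 19 + 23)/6 = 14.8333
Deviations from mean: 4.1667, 4.1667, -7.8333, -12.8333, 4.1667, 8.1667
Σ(y_t−ȳ)(y_{t+1}−ȳ) = (17.3611) + (-32.6389) + (100.5278) + (-53.4722) + (34.0278) = 65.8056
Denominator Σ(y_t−ȳ)² = 344.8333
r_1 = 65.8056 / 344.8333 = 0.191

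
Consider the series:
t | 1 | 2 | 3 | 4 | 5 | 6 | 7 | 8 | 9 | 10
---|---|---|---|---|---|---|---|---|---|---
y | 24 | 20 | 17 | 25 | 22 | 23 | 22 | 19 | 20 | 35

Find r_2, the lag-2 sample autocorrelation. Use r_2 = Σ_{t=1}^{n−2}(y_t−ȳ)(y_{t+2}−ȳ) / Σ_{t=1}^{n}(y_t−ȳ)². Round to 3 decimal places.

Mean ȳ = (24 + 20 + 17 + 25 + 22 + 23 + 22 + 19 + 20 + 35)/10 = 22.7000
Numerator Σ_{t=1}^{8}(y_t−ȳ)(y_{t+2}−ȳ) = -53.1800
Denominator Σ(y_t−ȳ)² = 220.1000
r_2 = -53.1800 / 220.1000 = -0.242

-0.242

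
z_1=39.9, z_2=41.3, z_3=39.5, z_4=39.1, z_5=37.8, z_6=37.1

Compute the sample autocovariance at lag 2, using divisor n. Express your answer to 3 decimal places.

-0.035

Mean z̄ = (39.9 + 41.3 + 39.5 + 39.1 + 37.8 + 37.1)/6 = 39.1167
Deviations: 0.7833, 2.1833, 0.3833, -0.0167, -1.3167, -2.0167
Σ_{t=1}^{4}(z_t−z̄)(z_{t+2}−z̄) = -0.2072
γ_2 = -0.2072 / 6 = -0.035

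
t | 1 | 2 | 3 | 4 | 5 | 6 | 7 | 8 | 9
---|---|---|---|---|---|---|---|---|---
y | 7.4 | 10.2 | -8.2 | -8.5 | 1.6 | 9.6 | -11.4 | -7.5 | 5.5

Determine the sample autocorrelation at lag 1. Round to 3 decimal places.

-0.007

Mean ȳ = (7.4 + 10.2 − 8.2 − 8.5 + 1.6 + 9.6 − 11.4 − 7.5 + 5.5)/9 = -0.1444
Numerator Σ_{t=1}^{8}(y_t−ȳ)(y_{t+1}−ȳ) = -3.9620
Denominator Σ(y_t−ȳ)² = 609.2822
r_1 = -3.9620 / 609.2822 = -0.007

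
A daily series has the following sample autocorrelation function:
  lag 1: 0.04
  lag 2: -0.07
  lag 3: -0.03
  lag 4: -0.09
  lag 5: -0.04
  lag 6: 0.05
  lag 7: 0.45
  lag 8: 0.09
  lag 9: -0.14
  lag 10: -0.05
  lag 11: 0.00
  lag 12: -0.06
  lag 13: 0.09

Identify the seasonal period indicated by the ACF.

7

The largest autocorrelation is r_7 = 0.45; the remaining lags stay at or below 0.09.
The dominant spike at lag 7 indicates a seasonal period of 7.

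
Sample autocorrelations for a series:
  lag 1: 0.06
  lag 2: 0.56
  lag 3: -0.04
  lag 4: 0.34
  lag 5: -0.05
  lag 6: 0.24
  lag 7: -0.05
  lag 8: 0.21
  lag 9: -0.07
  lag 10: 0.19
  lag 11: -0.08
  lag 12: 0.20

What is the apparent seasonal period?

The largest autocorrelation is r_2 = 0.56, with weaker echoes at lags 4 (0.34), 6 (0.24), 8 (0.21), 10 (0.19) and 12 (0.20); the remaining lags stay at or below 0.06.
The dominant spike at lag 2 indicates a seasonal period of 2.

2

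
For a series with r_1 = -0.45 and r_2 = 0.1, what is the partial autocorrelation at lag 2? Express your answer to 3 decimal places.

-0.129

φ_{22} = (r_2 − r_1²) / (1 − r_1²)
r_1² = (-0.45)² = 0.2025
Numerator = 0.1 − 0.2025 = -0.1025; denominator = 1 − 0.2025 = 0.7975
φ_{22} = -0.1025 / 0.7975 = -0.129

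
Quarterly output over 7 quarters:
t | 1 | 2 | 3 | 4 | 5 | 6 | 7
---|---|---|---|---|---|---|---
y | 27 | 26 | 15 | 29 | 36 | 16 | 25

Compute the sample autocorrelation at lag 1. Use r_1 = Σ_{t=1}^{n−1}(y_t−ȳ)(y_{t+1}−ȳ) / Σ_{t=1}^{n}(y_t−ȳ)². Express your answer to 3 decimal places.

-0.320

Mean ȳ = (27 + 26 + 15 + 29 + 36 + 16 + 25)/7 = 24.8571
Σ(y_t−ȳ)(y_{t+1}−ȳ) = (2.4490) + (-11.2653) + (-40.8367) + (46.1633) + (-98.6939) + (-1.2653) = -103.4490
Denominator Σ(y_t−ȳ)² = 322.8571
r_1 = -103.4490 / 322.8571 = -0.320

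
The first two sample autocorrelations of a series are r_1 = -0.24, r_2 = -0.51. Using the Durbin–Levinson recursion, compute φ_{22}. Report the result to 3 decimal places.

-0.602

φ_{22} = (r_2 − r_1²) / (1 − r_1²)
r_1² = (-0.24)² = 0.0576
Numerator = -0.51 − 0.0576 = -0.5676; denominator = 1 − 0.0576 = 0.9424
φ_{22} = -0.5676 / 0.9424 = -0.602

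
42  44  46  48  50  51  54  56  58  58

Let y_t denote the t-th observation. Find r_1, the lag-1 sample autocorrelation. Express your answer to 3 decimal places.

0.725

Mean ȳ = (42 + 44 + 46 + 48 + 50 + 51 + 54 + 56 + 58 + 58)/10 = 50.7000
Numerator Σ_{t=1}^{9}(y_t−ȳ)(y_{t+1}−ȳ) = 214.6100
Denominator Σ(y_t−ȳ)² = 296.1000
r_1 = 214.6100 / 296.1000 = 0.725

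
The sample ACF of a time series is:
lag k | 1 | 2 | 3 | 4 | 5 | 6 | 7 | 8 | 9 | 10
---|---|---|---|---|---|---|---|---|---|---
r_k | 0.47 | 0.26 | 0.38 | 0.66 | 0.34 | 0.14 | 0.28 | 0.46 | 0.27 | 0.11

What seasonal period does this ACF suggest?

4

The largest autocorrelation is r_4 = 0.66; the remaining lags stay at or below 0.47. The elevated value at lag 1 (0.47), dropping to 0.26 at lag 2, reflects decaying short-term dependence rather than seasonality.
The dominant spike at lag 4 indicates a seasonal period of 4.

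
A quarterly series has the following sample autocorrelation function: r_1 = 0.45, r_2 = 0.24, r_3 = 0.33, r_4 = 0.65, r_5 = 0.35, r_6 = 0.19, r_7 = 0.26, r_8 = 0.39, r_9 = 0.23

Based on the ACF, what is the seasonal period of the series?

The largest autocorrelation is r_4 = 0.65; the remaining lags stay at or below 0.45. The elevated value at lag 1 (0.45), dropping to 0.24 at lag 2, reflects decaying short-term dependence rather than seasonality.
The dominant spike at lag 4 indicates a seasonal period of 4.

4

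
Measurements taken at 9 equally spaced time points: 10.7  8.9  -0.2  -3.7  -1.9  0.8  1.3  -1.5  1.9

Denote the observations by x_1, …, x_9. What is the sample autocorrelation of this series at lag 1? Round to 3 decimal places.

0.453

Mean x̄ = (10.7 + 8.9 − 0.2 − 3.7 − 1.9 + 0.8 + 1.3 − 1.5 + 1.9)/9 = 1.8111
Numerator Σ_{t=1}^{8}(x_t−x̄)(x_{t+1}−x̄) = 85.9588
Denominator Σ(x_t−x̄)² = 189.7089
r_1 = 85.9588 / 189.7089 = 0.453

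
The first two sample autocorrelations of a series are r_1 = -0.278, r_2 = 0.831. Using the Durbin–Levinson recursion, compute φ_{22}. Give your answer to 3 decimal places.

0.817

φ_{22} = (r_2 − r_1²) / (1 − r_1²)
r_1² = (-0.278)² = 0.077284
Numerator = 0.831 − 0.0773 = 0.7537; denominator = 1 − 0.0773 = 0.9227
φ_{22} = 0.7537 / 0.9227 = 0.817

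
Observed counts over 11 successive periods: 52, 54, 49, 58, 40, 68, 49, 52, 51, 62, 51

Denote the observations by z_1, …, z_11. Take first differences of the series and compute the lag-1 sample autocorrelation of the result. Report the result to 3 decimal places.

First differences Δz: 2, -5, 9, -18, 28, -19, 3, -1, 11, -11
Mean of differences = -0.1000
Numerator Σ(Δz_t−Δz̄)(Δz_{t+1}−Δz̄) = -1444.2100
Denominator Σ(Δz_t−Δz̄)² = 1830.9000
r_1(Δz) = -1444.2100 / 1830.9000 = -0.789

-0.789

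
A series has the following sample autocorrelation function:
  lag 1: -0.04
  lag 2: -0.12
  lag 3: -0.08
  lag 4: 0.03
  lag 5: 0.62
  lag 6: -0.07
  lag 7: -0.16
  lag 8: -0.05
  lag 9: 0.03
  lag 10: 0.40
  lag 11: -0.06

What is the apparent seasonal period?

The largest autocorrelation is r_5 = 0.62, with a weaker echo at lag 10 (0.40); the remaining lags stay at or below 0.03.
The dominant spike at lag 5 indicates a seasonal period of 5.

5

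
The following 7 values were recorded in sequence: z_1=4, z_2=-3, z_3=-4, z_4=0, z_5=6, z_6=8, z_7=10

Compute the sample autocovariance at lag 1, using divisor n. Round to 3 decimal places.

Mean z̄ = (4 − 3 − 4 + 0 + 6 + 8 + 10)/7 = 3.0000
Deviations: 1.0000, -6.0000, -7.0000, -3.0000, 3.0000, 5.0000, 7.0000
Σ_{t=1}^{6}(z_t−z̄)(z_{t+1}−z̄) = 98.0000
γ_1 = 98.0000 / 7 = 14.000

14.000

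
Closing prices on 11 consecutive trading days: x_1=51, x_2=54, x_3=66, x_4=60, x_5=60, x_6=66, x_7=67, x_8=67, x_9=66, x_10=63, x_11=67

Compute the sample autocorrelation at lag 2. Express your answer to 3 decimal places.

0.008

Mean x̄ = (51 + 54 + 66 + 60 + 60 + 66 + 67 + 67 + 66 + 63 + 67)/11 = 62.4545
Numerator Σ_{t=1}^{9}(x_t−x̄)(x_{t+2}−x̄) = 2.4050
Denominator Σ(x_t−x̄)² = 314.7273
r_2 = 2.4050 / 314.7273 = 0.008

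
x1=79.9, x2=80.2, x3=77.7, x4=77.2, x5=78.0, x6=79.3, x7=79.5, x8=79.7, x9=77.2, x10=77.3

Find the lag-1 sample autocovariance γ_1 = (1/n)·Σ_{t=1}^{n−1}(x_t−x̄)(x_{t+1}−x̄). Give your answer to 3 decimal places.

0.422

Mean x̄ = (79.9 + 80.2 + 77.7 + 77.2 + 78.0 + 79.3 + 79.5 + 79.7 + 77.2 + 77.3)/10 = 78.6000
Σ_{t=1}^{9}(x_t−x̄)(x_{t+1}−x̄) = 4.2200
γ_1 = 4.2200 / 10 = 0.422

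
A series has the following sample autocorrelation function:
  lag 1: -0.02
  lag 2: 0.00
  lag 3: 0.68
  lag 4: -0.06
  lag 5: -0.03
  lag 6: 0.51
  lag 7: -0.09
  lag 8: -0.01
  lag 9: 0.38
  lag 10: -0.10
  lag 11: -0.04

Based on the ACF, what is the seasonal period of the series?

The largest autocorrelation is r_3 = 0.68, with weaker echoes at lags 6 (0.51) and 9 (0.38); the remaining lags stay at or below 0.00.
The dominant spike at lag 3 indicates a seasonal period of 3.

3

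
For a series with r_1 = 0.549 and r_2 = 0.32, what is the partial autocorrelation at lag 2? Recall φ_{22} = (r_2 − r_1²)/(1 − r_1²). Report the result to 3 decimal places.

φ_{22} = (r_2 − r_1²) / (1 − r_1²)
r_1² = (0.549)² = 0.301401
Numerator = 0.32 − 0.3014 = 0.0186; denominator = 1 − 0.3014 = 0.6986
φ_{22} = 0.0186 / 0.6986 = 0.027

0.027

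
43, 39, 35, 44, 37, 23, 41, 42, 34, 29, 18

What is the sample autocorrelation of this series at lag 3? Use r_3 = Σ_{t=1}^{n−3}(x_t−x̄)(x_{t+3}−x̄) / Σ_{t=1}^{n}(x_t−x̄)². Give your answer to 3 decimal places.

0.007

Mean x̄ = (43 + 39 + 35 + 44 + 37 + 23 + 41 + 42 + 34 + 29 + 18)/11 = 35.0000
Numerator Σ_{t=1}^{8}(x_t−x̄)(x_{t+3}−x̄) = 5.0000
Denominator Σ(x_t−x̄)² = 720.0000
r_3 = 5.0000 / 720.0000 = 0.007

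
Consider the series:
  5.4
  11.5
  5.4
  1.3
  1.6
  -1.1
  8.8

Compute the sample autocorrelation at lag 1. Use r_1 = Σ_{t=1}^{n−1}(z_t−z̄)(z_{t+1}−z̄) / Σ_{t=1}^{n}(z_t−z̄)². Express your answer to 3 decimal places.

Mean z̄ = (5.4 + 11.5 + 5.4 + 1.3 + 1.6 − 1.1 + 8.8)/7 = 4.7000
Deviations from mean: 0.7000, 6.8000, 0.7000, -3.4000, -3.1000, -5.8000, 4.1000
Numerator Σ_{t=1}^{6}(z_t−z̄)(z_{t+1}−z̄) = 11.8800
Denominator Σ(z_t−z̄)² = 118.8400
r_1 = 11.8800 / 118.8400 = 0.100

0.100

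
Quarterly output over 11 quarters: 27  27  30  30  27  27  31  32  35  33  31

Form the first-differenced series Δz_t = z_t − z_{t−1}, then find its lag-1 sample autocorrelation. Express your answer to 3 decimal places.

First differences Δz: 0, 3, 0, -3, 0, 4, 1, 3, -2, -2
Mean of differences = 0.4000
Numerator Σ(Δz_t−Δz̄)(Δz_{t+1}−Δz̄) = 2.4400
Denominator Σ(Δz_t−Δz̄)² = 50.4000
r_1(Δz) = 2.4400 / 50.4000 = 0.048

0.048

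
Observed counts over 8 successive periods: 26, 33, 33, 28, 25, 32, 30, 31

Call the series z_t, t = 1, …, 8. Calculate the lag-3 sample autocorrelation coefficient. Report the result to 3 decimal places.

-0.118

Mean z̄ = (26 + 33 + 33 + 28 + 25 + 32 + 30 + 31)/8 = 29.7500
Deviations from mean: -3.7500, 3.2500, 3.2500, -1.7500, -4.7500, 2.2500, 0.2500, 1.2500
Σ(z_t−z̄)(z_{t+3}−z̄) = (6.5625) + (-15.4375) + (7.3125) + (-0.4375) + (-5.9375) = -7.9375
Denominator Σ(z_t−z̄)² = 67.5000
r_3 = -7.9375 / 67.5000 = -0.118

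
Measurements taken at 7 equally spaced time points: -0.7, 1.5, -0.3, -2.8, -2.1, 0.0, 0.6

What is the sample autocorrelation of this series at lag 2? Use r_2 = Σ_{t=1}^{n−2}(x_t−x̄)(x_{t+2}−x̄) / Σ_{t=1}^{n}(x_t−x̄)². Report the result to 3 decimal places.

-0.600

Mean x̄ = (-0.7 + 1.5 − 0.3 − 2.8 − 2.1 + 0.0 + 0.6)/7 = -0.5429
Deviations from mean: -0.1571, 2.0429, 0.2429, -2.2571, -1.5571, 0.5429, 1.1429
Numerator Σ_{t=1}^{5}(x_t−x̄)(x_{t+2}−x̄) = -8.0322
Denominator Σ(x_t−x̄)² = 13.3771
r_2 = -8.0322 / 13.3771 = -0.600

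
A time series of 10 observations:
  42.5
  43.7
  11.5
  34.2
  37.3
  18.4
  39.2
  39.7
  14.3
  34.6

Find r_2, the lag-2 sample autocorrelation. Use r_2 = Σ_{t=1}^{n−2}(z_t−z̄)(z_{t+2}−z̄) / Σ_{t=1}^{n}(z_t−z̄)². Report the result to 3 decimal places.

-0.386

Mean z̄ = (42.5 + 43.7 + 11.5 + 34.2 + 37.3 + 18.4 + 39.2 + 39.7 + 14.3 + 34.6)/10 = 31.5400
Numerator Σ_{t=1}^{8}(z_t−z̄)(z_{t+2}−z̄) = -507.8652
Denominator Σ(z_t−z̄)² = 1314.3440
r_2 = -507.8652 / 1314.3440 = -0.386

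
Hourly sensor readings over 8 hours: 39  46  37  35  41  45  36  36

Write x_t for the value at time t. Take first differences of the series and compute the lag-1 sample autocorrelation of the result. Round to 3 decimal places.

First differences Δx: 7, -9, -2, 6, 4, -9, 0
Mean of differences = -0.4286
Numerator Σ(Δx_t−Δx̄)(Δx_{t+1}−Δx̄) = -73.4694
Denominator Σ(Δx_t−Δx̄)² = 265.7143
r_1(Δx) = -73.4694 / 265.7143 = -0.276

-0.276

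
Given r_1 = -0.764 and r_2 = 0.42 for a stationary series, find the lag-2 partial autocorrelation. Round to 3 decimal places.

-0.393

φ_{22} = (r_2 − r_1²) / (1 − r_1²)
r_1² = (-0.764)² = 0.583696
Numerator = 0.42 − 0.5837 = -0.1637; denominator = 1 − 0.5837 = 0.4163
φ_{22} = -0.1637 / 0.4163 = -0.393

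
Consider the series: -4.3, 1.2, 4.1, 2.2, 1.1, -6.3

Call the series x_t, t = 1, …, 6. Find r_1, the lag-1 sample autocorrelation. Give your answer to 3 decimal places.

Mean x̄ = (-4.3 + 1.2 + 4.1 + 2.2 + 1.1 − 6.3)/6 = -0.3333
Σ(x_t−x̄)(x_{t+1}−x̄) = (-6.0822) + (6.7978) + (11.2311) + (3.6311) + (-8.5522) = 7.0256
Denominator Σ(x_t−x̄)² = 81.8133
r_1 = 7.0256 / 81.8133 = 0.086

0.086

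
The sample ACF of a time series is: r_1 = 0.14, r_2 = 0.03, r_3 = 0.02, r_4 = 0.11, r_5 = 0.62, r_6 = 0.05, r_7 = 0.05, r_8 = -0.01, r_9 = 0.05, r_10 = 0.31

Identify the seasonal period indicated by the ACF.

5

The largest autocorrelation is r_5 = 0.62, with a weaker echo at lag 10 (0.31); the remaining lags stay at or below 0.14.
The dominant spike at lag 5 indicates a seasonal period of 5.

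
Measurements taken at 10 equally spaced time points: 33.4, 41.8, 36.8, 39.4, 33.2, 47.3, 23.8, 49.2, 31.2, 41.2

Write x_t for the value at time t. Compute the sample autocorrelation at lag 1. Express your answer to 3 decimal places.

-0.874

Mean x̄ = (33.4 + 41.8 + 36.8 + 39.4 + 33.2 + 47.3 + 23.8 + 49.2 + 31.2 + 41.2)/10 = 37.7300
Numerator Σ_{t=1}^{9}(x_t−x̄)(x_{t+1}−x̄) = -464.5239
Denominator Σ(x_t−x̄)² = 531.3610
r_1 = -464.5239 / 531.3610 = -0.874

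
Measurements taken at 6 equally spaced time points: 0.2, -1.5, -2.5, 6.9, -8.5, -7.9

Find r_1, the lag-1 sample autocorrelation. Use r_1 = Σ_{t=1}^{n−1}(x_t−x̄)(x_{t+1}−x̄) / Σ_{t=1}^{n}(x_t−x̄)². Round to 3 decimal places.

-0.140

Mean x̄ = (0.2 − 1.5 − 2.5 + 6.9 − 8.5 − 7.9)/6 = -2.2167
Σ(x_t−x̄)(x_{t+1}−x̄) = (1.7319) + (-0.2031) + (-2.5831) + (-57.2831) + (35.7103) = -22.6269
Denominator Σ(x_t−x̄)² = 161.3283
r_1 = -22.6269 / 161.3283 = -0.140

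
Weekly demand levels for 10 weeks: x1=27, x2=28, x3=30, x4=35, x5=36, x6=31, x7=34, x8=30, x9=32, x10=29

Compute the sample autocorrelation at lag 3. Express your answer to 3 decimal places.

Mean x̄ = (27 + 28 + 30 + 35 + 36 + 31 + 34 + 30 + 32 + 29)/10 = 31.2000
Σ(x_t−x̄)(x_{t+3}−x̄) = (-15.9600) + (-15.3600) + (0.2400) + (10.6400) + (-5.7600) + (-0.1600) + (-6.1600) = -32.5200
Denominator Σ(x_t−x̄)² = 81.6000
r_3 = -32.5200 / 81.6000 = -0.399

-0.399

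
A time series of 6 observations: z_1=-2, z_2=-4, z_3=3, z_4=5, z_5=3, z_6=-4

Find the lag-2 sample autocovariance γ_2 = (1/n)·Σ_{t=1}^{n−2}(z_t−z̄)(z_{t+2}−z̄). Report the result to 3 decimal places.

Mean z̄ = (-2 − 4 + 3 + 5 + 3 − 4)/6 = 0.1667
Deviations: -2.1667, -4.1667, 2.8333, 4.8333, 2.8333, -4.1667
Σ_{t=1}^{4}(z_t−z̄)(z_{t+2}−z̄) = -38.3889
γ_2 = -38.3889 / 6 = -6.398

-6.398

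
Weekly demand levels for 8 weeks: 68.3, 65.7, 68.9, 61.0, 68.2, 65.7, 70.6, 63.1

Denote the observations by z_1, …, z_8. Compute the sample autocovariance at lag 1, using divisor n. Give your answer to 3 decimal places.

-5.553

Mean z̄ = (68.3 + 65.7 + 68.9 + 61.0 + 68.2 + 65.7 + 70.6 + 63.1)/8 = 66.4375
Σ_{t=1}^{7}(z_t−z̄)(z_{t+1}−z̄) = -44.4252
γ_1 = -44.4252 / 8 = -5.553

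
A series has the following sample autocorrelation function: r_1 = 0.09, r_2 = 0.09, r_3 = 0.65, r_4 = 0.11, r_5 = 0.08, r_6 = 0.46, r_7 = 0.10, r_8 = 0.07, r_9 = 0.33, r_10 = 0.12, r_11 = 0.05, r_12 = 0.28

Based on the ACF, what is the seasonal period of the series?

3

The largest autocorrelation is r_3 = 0.65, with weaker echoes at lags 6 (0.46), 9 (0.33) and 12 (0.28); the remaining lags stay at or below 0.12.
The dominant spike at lag 3 indicates a seasonal period of 3.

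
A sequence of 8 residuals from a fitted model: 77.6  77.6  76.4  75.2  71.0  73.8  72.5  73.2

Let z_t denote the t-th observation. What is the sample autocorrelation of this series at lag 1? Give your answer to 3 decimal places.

Mean z̄ = (77.6 + 77.6 + 76.4 + 75.2 + 71.0 + 73.8 + 72.5 + 73.2)/8 = 74.6625
Numerator Σ_{t=1}^{7}(z_t−z̄)(z_{t+1}−z̄) = 20.8848
Denominator Σ(z_t−z̄)² = 41.5388
r_1 = 20.8848 / 41.5388 = 0.503

0.503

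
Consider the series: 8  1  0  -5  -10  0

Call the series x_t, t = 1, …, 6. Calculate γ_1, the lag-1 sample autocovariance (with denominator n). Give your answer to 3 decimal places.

7.167

Mean x̄ = (8 + 1 + 0 − 5 − 10 + 0)/6 = -1.0000
Deviations: 9.0000, 2.0000, 1.0000, -4.0000, -9.0000, 1.0000
Σ_{t=1}^{5}(x_t−x̄)(x_{t+1}−x̄) = 43.0000
γ_1 = 43.0000 / 6 = 7.167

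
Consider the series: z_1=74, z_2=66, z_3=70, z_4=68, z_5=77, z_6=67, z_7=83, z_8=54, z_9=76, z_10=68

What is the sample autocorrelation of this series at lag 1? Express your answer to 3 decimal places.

Mean z̄ = (74 + 66 + 70 + 68 + 77 + 67 + 83 + 54 + 76 + 68)/10 = 70.3000
Numerator Σ_{t=1}^{9}(z_t−z̄)(z_{t+1}−z̄) = -406.3900
Denominator Σ(z_t−z̄)² = 558.1000
r_1 = -406.3900 / 558.1000 = -0.728

-0.728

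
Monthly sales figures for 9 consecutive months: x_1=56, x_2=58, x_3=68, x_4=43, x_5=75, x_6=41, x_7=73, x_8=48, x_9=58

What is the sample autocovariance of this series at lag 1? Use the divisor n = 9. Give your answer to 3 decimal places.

-122.117

Mean x̄ = (56 + 58 + 68 + 43 + 75 + 41 + 73 + 48 + 58)/9 = 57.7778
Σ_{t=1}^{8}(x_t−x̄)(x_{t+1}−x̄) = -1099.0494
γ_1 = -1099.0494 / 9 = -122.117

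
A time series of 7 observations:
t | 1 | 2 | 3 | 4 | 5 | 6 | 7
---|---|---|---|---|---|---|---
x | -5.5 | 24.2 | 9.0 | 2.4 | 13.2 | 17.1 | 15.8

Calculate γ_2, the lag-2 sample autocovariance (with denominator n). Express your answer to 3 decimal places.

Mean x̄ = (-5.5 + 24.2 + 9.0 + 2.4 + 13.2 + 17.1 + 15.8)/7 = 10.8857
Σ_{t=1}^{5}(x_t−x̄)(x_{t+2}−x̄) = -127.8061
γ_2 = -127.8061 / 7 = -18.258

-18.258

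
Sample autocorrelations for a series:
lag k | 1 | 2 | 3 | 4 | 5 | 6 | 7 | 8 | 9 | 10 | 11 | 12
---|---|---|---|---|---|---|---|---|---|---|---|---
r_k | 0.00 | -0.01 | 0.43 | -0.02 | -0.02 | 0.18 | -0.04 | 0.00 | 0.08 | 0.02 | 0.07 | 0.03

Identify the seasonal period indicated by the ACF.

3

The largest autocorrelation is r_3 = 0.43, with a weaker echo at lag 6 (0.18); the remaining lags stay at or below 0.08.
The dominant spike at lag 3 indicates a seasonal period of 3.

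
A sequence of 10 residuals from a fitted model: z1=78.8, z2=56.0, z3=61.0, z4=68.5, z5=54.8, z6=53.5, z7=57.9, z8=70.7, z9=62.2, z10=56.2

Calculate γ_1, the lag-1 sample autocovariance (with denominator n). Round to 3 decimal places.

Mean z̄ = (78.8 + 56.0 + 61.0 + 68.5 + 54.8 + 53.5 + 57.9 + 70.7 + 62.2 + 56.2)/10 = 61.9600
Σ_{t=1}^{9}(z_t−z̄)(z_{t+1}−z̄) = -87.5976
γ_1 = -87.5976 / 10 = -8.760

-8.760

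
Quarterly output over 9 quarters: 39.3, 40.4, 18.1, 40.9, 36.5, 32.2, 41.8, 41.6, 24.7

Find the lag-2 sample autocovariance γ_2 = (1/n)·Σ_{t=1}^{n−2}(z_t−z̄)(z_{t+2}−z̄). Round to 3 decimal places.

Mean z̄ = (39.3 + 40.4 + 18.1 + 40.9 + 36.5 + 32.2 + 41.8 + 41.6 + 24.7)/9 = 35.0556
Σ_{t=1}^{7}(z_t−z̄)(z_{t+2}−z̄) = -160.7006
γ_2 = -160.7006 / 9 = -17.856

-17.856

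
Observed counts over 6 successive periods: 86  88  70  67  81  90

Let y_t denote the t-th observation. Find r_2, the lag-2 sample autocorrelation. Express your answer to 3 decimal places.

Mean ȳ = (86 + 88 + 70 + 67 + 81 + 90)/6 = 80.3333
Deviations from mean: 5.6667, 7.6667, -10.3333, -13.3333, 0.6667, 9.6667
Σ(y_t−ȳ)(y_{t+2}−ȳ) = (-58.5556) + (-102.2222) + (-6.8889) + (-128.8889) = -296.5556
Denominator Σ(y_t−ȳ)² = 469.3333
r_2 = -296.5556 / 469.3333 = -0.632

-0.632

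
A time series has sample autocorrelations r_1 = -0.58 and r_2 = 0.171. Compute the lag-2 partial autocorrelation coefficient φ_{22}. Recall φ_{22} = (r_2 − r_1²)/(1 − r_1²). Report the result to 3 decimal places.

φ_{22} = (r_2 − r_1²) / (1 − r_1²)
r_1² = (-0.58)² = 0.3364
Numerator = 0.171 − 0.3364 = -0.1654; denominator = 1 − 0.3364 = 0.6636
φ_{22} = -0.1654 / 0.6636 = -0.249

-0.249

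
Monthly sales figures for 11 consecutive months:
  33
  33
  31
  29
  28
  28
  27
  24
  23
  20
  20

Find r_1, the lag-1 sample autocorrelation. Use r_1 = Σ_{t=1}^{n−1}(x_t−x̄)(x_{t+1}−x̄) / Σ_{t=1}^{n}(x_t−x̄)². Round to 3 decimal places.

Mean x̄ = (33 + 33 + 31 + 29 + 28 + 28 + 27 + 24 + 23 + 20 + 20)/11 = 26.9091
Numerator Σ_{t=1}^{10}(x_t−x̄)(x_{t+1}−x̄) = 159.9917
Denominator Σ(x_t−x̄)² = 216.9091
r_1 = 159.9917 / 216.9091 = 0.738

0.738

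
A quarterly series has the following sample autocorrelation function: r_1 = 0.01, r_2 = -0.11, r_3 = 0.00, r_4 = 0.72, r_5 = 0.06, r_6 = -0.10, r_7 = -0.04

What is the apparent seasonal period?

The largest autocorrelation is r_4 = 0.72; the remaining lags stay at or below 0.06.
The dominant spike at lag 4 indicates a seasonal period of 4.

4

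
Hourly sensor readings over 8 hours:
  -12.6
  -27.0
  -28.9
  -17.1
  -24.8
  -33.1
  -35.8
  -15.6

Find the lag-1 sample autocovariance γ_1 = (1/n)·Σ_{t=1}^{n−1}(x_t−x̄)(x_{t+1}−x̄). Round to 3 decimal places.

-6.456

Mean x̄ = (-12.6 − 27.0 − 28.9 − 17.1 − 24.8 − 33.1 − 35.8 − 15.6)/8 = -24.3625
Σ_{t=1}^{7}(x_t−x̄)(x_{t+1}−x̄) = -51.6502
γ_1 = -51.6502 / 8 = -6.456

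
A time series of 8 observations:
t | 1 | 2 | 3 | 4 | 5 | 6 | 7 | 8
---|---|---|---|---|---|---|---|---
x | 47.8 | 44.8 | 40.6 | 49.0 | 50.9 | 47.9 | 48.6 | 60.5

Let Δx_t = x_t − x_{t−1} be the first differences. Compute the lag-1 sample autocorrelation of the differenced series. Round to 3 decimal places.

-0.072

First differences Δx: -3.0, -4.2, 8.4, 1.9, -3.0, 0.7, 11.9
Mean of differences = 1.8143
Numerator Σ(Δx_t−Δx̄)(Δx_{t+1}−Δx̄) = -16.3759
Denominator Σ(Δx_t−Δx̄)² = 228.8686
r_1(Δx) = -16.3759 / 228.8686 = -0.072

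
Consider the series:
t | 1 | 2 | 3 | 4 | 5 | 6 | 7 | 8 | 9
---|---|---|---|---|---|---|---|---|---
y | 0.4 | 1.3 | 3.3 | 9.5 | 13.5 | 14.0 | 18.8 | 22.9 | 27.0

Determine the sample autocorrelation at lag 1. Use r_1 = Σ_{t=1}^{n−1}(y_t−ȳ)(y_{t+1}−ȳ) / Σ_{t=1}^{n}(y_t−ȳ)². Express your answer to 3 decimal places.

Mean ȳ = (0.4 + 1.3 + 3.3 + 9.5 + 13.5 + 14.0 + 18.8 + 22.9 + 27.0)/9 = 12.3000
Numerator Σ_{t=1}^{8}(y_t−ȳ)(y_{t+1}−ȳ) = 489.5500
Denominator Σ(y_t−ȳ)² = 726.4800
r_1 = 489.5500 / 726.4800 = 0.674

0.674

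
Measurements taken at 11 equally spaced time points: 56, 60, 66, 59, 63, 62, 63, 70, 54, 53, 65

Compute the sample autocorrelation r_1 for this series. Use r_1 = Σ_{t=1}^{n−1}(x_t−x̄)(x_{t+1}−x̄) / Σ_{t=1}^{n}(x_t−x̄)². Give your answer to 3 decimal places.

Mean x̄ = (56 + 60 + 66 + 59 + 63 + 62 + 63 + 70 + 54 + 53 + 65)/11 = 61.0000
Numerator Σ_{t=1}^{10}(x_t−x̄)(x_{t+1}−x̄) = -31.0000
Denominator Σ(x_t−x̄)² = 274.0000
r_1 = -31.0000 / 274.0000 = -0.113

-0.113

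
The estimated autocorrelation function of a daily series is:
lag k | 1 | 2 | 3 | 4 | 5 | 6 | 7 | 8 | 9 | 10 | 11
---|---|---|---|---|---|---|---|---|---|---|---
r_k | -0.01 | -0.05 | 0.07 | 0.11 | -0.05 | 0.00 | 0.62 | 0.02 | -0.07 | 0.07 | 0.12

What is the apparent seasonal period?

The largest autocorrelation is r_7 = 0.62; the remaining lags stay at or below 0.12.
The dominant spike at lag 7 indicates a seasonal period of 7.

7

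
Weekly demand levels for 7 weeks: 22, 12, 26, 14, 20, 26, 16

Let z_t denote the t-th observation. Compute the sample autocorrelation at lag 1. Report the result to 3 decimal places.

-0.661

Mean z̄ = (22 + 12 + 26 + 14 + 20 + 26 + 16)/7 = 19.4286
Deviations from mean: 2.5714, -7.4286, 6.5714, -5.4286, 0.5714, 6.5714, -3.4286
Numerator Σ_{t=1}^{6}(z_t−z̄)(z_{t+1}−z̄) = -125.4694
Denominator Σ(z_t−z̄)² = 189.7143
r_1 = -125.4694 / 189.7143 = -0.661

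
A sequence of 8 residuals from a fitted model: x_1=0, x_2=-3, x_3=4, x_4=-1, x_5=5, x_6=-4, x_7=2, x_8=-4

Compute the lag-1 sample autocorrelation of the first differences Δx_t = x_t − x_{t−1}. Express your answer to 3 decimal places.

First differences Δx: -3, 7, -5, 6, -9, 6, -6
Mean of differences = -0.5714
Numerator Σ(Δx_t−Δx̄)(Δx_{t+1}−Δx̄) = -227.4694
Denominator Σ(Δx_t−Δx̄)² = 269.7143
r_1(Δx) = -227.4694 / 269.7143 = -0.843

-0.843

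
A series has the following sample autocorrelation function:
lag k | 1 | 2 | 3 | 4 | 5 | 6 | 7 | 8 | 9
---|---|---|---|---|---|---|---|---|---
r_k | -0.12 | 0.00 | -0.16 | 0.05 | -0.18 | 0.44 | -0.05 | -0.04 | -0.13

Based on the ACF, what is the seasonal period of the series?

The largest autocorrelation is r_6 = 0.44; the remaining lags stay at or below 0.05.
The dominant spike at lag 6 indicates a seasonal period of 6.

6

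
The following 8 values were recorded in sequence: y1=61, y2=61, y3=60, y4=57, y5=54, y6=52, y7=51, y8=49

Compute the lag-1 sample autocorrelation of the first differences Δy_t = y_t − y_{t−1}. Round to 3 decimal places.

First differences Δy: 0, -1, -3, -3, -2, -1, -2
Mean of differences = -1.7143
Numerator Σ(Δy_t−Δȳ)(Δy_{t+1}−Δȳ) = 1.9184
Denominator Σ(Δy_t−Δȳ)² = 7.4286
r_1(Δy) = 1.9184 / 7.4286 = 0.258

0.258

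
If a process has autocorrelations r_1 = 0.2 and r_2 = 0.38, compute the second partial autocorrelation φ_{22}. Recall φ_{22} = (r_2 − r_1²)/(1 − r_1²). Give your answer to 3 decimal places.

φ_{22} = (r_2 − r_1²) / (1 − r_1²)
r_1² = (0.2)² = 0.04
Numerator = 0.38 − 0.0400 = 0.3400; denominator = 1 − 0.0400 = 0.9600
φ_{22} = 0.3400 / 0.9600 = 0.354

0.354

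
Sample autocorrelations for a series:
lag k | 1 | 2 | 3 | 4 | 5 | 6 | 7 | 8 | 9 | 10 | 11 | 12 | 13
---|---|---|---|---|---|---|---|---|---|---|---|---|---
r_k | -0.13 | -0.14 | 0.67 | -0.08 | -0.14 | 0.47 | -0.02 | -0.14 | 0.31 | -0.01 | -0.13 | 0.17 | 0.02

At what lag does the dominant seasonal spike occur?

3

The largest autocorrelation is r_3 = 0.67, with weaker echoes at lags 6 (0.47), 9 (0.31) and 12 (0.17); the remaining lags stay at or below 0.02.
The dominant spike at lag 3 indicates a seasonal period of 3.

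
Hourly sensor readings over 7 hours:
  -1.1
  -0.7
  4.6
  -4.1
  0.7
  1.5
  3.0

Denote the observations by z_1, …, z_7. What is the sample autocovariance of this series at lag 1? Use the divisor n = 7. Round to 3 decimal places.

Mean z̄ = (-1.1 − 0.7 + 4.6 − 4.1 + 0.7 + 1.5 + 3.0)/7 = 0.5571
Deviations: -1.6571, -1.2571, 4.0429, -4.6571, 0.1429, 0.9429, 2.4429
Σ_{t=1}^{6}(z_t−z̄)(z_{t+1}−z̄) = -20.0547
γ_1 = -20.0547 / 7 = -2.865

-2.865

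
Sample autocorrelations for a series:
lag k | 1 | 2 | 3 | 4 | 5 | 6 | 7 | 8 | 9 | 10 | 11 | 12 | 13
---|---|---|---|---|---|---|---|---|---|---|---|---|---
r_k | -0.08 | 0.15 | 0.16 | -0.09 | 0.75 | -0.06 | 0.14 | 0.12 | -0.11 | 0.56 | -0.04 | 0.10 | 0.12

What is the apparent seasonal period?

The largest autocorrelation is r_5 = 0.75, with a weaker echo at lag 10 (0.56); the remaining lags stay at or below 0.16.
The dominant spike at lag 5 indicates a seasonal period of 5.

5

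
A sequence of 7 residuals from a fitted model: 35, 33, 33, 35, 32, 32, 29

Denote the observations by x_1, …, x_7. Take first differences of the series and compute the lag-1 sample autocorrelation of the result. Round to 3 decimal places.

First differences Δx: -2, 0, 2, -3, 0, -3
Mean of differences = -1.0000
Numerator Σ(Δx_t−Δx̄)(Δx_{t+1}−Δx̄) = -8.0000
Denominator Σ(Δx_t−Δx̄)² = 20.0000
r_1(Δx) = -8.0000 / 20.0000 = -0.400

-0.400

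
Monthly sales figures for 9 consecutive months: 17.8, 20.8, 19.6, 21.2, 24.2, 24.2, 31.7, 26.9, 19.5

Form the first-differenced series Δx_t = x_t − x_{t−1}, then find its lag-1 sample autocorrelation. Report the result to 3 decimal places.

-0.016

First differences Δx: 3.0, -1.2, 1.6, 3.0, 0.0, 7.5, -4.8, -7.4
Mean of differences = 0.2125
Numerator Σ(Δx_t−Δx̄)(Δx_{t+1}−Δx̄) = -2.5414
Denominator Σ(Δx_t−Δx̄)² = 155.6888
r_1(Δx) = -2.5414 / 155.6888 = -0.016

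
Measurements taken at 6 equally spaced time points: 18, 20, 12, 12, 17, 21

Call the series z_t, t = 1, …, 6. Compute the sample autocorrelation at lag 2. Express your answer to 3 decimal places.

Mean z̄ = (18 + 20 + 12 + 12 + 17 + 21)/6 = 16.6667
Deviations from mean: 1.3333, 3.3333, -4.6667, -4.6667, 0.3333, 4.3333
Numerator Σ_{t=1}^{4}(z_t−z̄)(z_{t+2}−z̄) = -43.5556
Denominator Σ(z_t−z̄)² = 75.3333
r_2 = -43.5556 / 75.3333 = -0.578

-0.578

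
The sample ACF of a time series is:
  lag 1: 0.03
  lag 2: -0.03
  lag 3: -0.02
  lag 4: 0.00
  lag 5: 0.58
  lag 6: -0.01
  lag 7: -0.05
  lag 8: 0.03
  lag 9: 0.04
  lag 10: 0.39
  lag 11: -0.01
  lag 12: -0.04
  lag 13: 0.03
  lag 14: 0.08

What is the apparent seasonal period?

5

The largest autocorrelation is r_5 = 0.58, with a weaker echo at lag 10 (0.39); the remaining lags stay at or below 0.08.
The dominant spike at lag 5 indicates a seasonal period of 5.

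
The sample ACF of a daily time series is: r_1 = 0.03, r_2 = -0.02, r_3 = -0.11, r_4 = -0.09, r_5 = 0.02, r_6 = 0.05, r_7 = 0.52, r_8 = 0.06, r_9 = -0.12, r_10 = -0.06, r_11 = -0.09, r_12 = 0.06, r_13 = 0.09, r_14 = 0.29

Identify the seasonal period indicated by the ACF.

7

The largest autocorrelation is r_7 = 0.52, with a weaker echo at lag 14 (0.29); the remaining lags stay at or below 0.09.
The dominant spike at lag 7 indicates a seasonal period of 7.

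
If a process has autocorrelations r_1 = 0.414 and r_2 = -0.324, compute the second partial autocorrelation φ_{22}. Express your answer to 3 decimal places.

φ_{22} = (r_2 − r_1²) / (1 − r_1²)
r_1² = (0.414)² = 0.171396
Numerator = -0.324 − 0.1714 = -0.4954; denominator = 1 − 0.1714 = 0.8286
φ_{22} = -0.4954 / 0.8286 = -0.598

-0.598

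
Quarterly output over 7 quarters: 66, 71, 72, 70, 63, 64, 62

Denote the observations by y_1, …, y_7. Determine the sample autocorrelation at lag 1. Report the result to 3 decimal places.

Mean ȳ = (66 + 71 + 72 + 70 + 63 + 64 + 62)/7 = 66.8571
Deviations from mean: -0.8571, 4.1429, 5.1429, 3.1429, -3.8571, -2.8571, -4.8571
Numerator Σ_{t=1}^{6}(y_t−ȳ)(y_{t+1}−ȳ) = 46.6939
Denominator Σ(y_t−ȳ)² = 100.8571
r_1 = 46.6939 / 100.8571 = 0.463

0.463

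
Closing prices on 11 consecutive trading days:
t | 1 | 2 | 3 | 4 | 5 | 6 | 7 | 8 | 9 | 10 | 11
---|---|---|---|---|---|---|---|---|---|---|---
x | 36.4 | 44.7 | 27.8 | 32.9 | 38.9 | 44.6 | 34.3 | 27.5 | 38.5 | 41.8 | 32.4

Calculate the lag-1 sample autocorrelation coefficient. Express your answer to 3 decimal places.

Mean x̄ = (36.4 + 44.7 + 27.8 + 32.9 + 38.9 + 44.6 + 34.3 + 27.5 + 38.5 + 41.8 + 32.4)/11 = 36.3455
Numerator Σ_{t=1}^{10}(x_t−x̄)(x_{t+1}−x̄) = -56.8275
Denominator Σ(x_t−x̄)² = 361.7473
r_1 = -56.8275 / 361.7473 = -0.157

-0.157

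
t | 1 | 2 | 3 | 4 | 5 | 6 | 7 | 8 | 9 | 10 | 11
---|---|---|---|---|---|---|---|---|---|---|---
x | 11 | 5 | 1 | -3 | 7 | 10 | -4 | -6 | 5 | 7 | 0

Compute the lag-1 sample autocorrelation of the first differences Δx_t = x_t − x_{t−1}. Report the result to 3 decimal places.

0.006

First differences Δx: -6, -4, -4, 10, 3, -14, -2, 11, 2, -7
Mean of differences = -1.1000
Numerator Σ(Δx_t−Δx̄)(Δx_{t+1}−Δx̄) = 2.9900
Denominator Σ(Δx_t−Δx̄)² = 538.9000
r_1(Δx) = 2.9900 / 538.9000 = 0.006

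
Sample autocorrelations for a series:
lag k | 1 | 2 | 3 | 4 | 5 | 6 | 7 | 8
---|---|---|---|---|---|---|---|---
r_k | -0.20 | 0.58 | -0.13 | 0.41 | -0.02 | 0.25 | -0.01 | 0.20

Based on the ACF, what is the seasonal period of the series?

2

The largest autocorrelation is r_2 = 0.58, with weaker echoes at lags 4 (0.41), 6 (0.25) and 8 (0.20); the remaining lags stay at or below -0.01.
The dominant spike at lag 2 indicates a seasonal period of 2.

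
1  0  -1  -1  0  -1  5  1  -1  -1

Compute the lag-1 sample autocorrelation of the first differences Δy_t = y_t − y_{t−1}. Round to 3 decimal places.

First differences Δy: -1, -1, 0, 1, -1, 6, -4, -2, 0
Mean of differences = -0.2222
Numerator Σ(Δy_t−Δȳ)(Δy_{t+1}−Δȳ) = -22.2716
Denominator Σ(Δy_t−Δȳ)² = 59.5556
r_1(Δy) = -22.2716 / 59.5556 = -0.374

-0.374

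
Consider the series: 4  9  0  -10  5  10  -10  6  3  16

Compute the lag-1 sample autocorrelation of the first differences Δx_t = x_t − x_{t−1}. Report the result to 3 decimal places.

First differences Δx: 5, -9, -10, 15, 5, -20, 16, -3, 13
Mean of differences = 1.3333
Numerator Σ(Δx_t−Δx̄)(Δx_{t+1}−Δx̄) = -530.7778
Denominator Σ(Δx_t−Δx̄)² = 1274.0000
r_1(Δx) = -530.7778 / 1274.0000 = -0.417

-0.417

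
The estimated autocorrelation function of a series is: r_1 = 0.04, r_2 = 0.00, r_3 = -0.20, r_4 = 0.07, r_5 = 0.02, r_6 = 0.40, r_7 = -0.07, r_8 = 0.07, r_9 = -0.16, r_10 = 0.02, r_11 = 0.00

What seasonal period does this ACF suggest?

6

The largest autocorrelation is r_6 = 0.40; the remaining lags stay at or below 0.07.
The dominant spike at lag 6 indicates a seasonal period of 6.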